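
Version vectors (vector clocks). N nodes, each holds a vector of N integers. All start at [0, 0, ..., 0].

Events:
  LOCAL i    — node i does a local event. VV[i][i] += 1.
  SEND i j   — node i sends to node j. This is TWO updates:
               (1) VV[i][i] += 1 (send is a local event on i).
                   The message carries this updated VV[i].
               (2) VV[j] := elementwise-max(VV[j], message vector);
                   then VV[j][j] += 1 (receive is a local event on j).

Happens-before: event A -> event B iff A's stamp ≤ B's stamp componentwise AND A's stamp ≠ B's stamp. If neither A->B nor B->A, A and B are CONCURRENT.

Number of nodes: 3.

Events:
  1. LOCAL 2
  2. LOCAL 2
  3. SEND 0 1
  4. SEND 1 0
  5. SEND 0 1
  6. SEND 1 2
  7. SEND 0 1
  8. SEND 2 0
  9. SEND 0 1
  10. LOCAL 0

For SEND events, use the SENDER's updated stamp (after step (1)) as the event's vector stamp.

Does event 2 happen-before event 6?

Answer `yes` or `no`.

Answer: no

Derivation:
Initial: VV[0]=[0, 0, 0]
Initial: VV[1]=[0, 0, 0]
Initial: VV[2]=[0, 0, 0]
Event 1: LOCAL 2: VV[2][2]++ -> VV[2]=[0, 0, 1]
Event 2: LOCAL 2: VV[2][2]++ -> VV[2]=[0, 0, 2]
Event 3: SEND 0->1: VV[0][0]++ -> VV[0]=[1, 0, 0], msg_vec=[1, 0, 0]; VV[1]=max(VV[1],msg_vec) then VV[1][1]++ -> VV[1]=[1, 1, 0]
Event 4: SEND 1->0: VV[1][1]++ -> VV[1]=[1, 2, 0], msg_vec=[1, 2, 0]; VV[0]=max(VV[0],msg_vec) then VV[0][0]++ -> VV[0]=[2, 2, 0]
Event 5: SEND 0->1: VV[0][0]++ -> VV[0]=[3, 2, 0], msg_vec=[3, 2, 0]; VV[1]=max(VV[1],msg_vec) then VV[1][1]++ -> VV[1]=[3, 3, 0]
Event 6: SEND 1->2: VV[1][1]++ -> VV[1]=[3, 4, 0], msg_vec=[3, 4, 0]; VV[2]=max(VV[2],msg_vec) then VV[2][2]++ -> VV[2]=[3, 4, 3]
Event 7: SEND 0->1: VV[0][0]++ -> VV[0]=[4, 2, 0], msg_vec=[4, 2, 0]; VV[1]=max(VV[1],msg_vec) then VV[1][1]++ -> VV[1]=[4, 5, 0]
Event 8: SEND 2->0: VV[2][2]++ -> VV[2]=[3, 4, 4], msg_vec=[3, 4, 4]; VV[0]=max(VV[0],msg_vec) then VV[0][0]++ -> VV[0]=[5, 4, 4]
Event 9: SEND 0->1: VV[0][0]++ -> VV[0]=[6, 4, 4], msg_vec=[6, 4, 4]; VV[1]=max(VV[1],msg_vec) then VV[1][1]++ -> VV[1]=[6, 6, 4]
Event 10: LOCAL 0: VV[0][0]++ -> VV[0]=[7, 4, 4]
Event 2 stamp: [0, 0, 2]
Event 6 stamp: [3, 4, 0]
[0, 0, 2] <= [3, 4, 0]? False. Equal? False. Happens-before: False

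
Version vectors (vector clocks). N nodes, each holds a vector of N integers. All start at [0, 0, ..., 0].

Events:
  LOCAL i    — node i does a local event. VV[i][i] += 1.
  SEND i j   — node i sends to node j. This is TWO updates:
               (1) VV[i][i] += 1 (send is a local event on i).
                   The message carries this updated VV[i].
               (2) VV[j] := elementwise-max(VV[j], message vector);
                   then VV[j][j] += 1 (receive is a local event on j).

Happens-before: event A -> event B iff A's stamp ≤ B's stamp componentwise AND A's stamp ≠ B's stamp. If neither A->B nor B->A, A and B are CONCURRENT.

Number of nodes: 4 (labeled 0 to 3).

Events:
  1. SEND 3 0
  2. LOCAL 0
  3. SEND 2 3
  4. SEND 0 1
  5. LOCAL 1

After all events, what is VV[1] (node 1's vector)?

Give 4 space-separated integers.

Initial: VV[0]=[0, 0, 0, 0]
Initial: VV[1]=[0, 0, 0, 0]
Initial: VV[2]=[0, 0, 0, 0]
Initial: VV[3]=[0, 0, 0, 0]
Event 1: SEND 3->0: VV[3][3]++ -> VV[3]=[0, 0, 0, 1], msg_vec=[0, 0, 0, 1]; VV[0]=max(VV[0],msg_vec) then VV[0][0]++ -> VV[0]=[1, 0, 0, 1]
Event 2: LOCAL 0: VV[0][0]++ -> VV[0]=[2, 0, 0, 1]
Event 3: SEND 2->3: VV[2][2]++ -> VV[2]=[0, 0, 1, 0], msg_vec=[0, 0, 1, 0]; VV[3]=max(VV[3],msg_vec) then VV[3][3]++ -> VV[3]=[0, 0, 1, 2]
Event 4: SEND 0->1: VV[0][0]++ -> VV[0]=[3, 0, 0, 1], msg_vec=[3, 0, 0, 1]; VV[1]=max(VV[1],msg_vec) then VV[1][1]++ -> VV[1]=[3, 1, 0, 1]
Event 5: LOCAL 1: VV[1][1]++ -> VV[1]=[3, 2, 0, 1]
Final vectors: VV[0]=[3, 0, 0, 1]; VV[1]=[3, 2, 0, 1]; VV[2]=[0, 0, 1, 0]; VV[3]=[0, 0, 1, 2]

Answer: 3 2 0 1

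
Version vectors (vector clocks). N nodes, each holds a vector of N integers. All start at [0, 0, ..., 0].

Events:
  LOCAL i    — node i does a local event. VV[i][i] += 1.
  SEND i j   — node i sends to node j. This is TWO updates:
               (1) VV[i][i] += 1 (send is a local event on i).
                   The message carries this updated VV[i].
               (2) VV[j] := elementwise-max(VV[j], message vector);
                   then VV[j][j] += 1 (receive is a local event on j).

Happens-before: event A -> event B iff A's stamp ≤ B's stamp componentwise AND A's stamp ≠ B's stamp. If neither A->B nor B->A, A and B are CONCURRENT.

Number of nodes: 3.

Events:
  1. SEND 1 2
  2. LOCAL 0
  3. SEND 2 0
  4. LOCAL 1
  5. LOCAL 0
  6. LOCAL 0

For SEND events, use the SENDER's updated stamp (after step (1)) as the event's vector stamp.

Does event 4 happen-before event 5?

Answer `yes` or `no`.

Answer: no

Derivation:
Initial: VV[0]=[0, 0, 0]
Initial: VV[1]=[0, 0, 0]
Initial: VV[2]=[0, 0, 0]
Event 1: SEND 1->2: VV[1][1]++ -> VV[1]=[0, 1, 0], msg_vec=[0, 1, 0]; VV[2]=max(VV[2],msg_vec) then VV[2][2]++ -> VV[2]=[0, 1, 1]
Event 2: LOCAL 0: VV[0][0]++ -> VV[0]=[1, 0, 0]
Event 3: SEND 2->0: VV[2][2]++ -> VV[2]=[0, 1, 2], msg_vec=[0, 1, 2]; VV[0]=max(VV[0],msg_vec) then VV[0][0]++ -> VV[0]=[2, 1, 2]
Event 4: LOCAL 1: VV[1][1]++ -> VV[1]=[0, 2, 0]
Event 5: LOCAL 0: VV[0][0]++ -> VV[0]=[3, 1, 2]
Event 6: LOCAL 0: VV[0][0]++ -> VV[0]=[4, 1, 2]
Event 4 stamp: [0, 2, 0]
Event 5 stamp: [3, 1, 2]
[0, 2, 0] <= [3, 1, 2]? False. Equal? False. Happens-before: False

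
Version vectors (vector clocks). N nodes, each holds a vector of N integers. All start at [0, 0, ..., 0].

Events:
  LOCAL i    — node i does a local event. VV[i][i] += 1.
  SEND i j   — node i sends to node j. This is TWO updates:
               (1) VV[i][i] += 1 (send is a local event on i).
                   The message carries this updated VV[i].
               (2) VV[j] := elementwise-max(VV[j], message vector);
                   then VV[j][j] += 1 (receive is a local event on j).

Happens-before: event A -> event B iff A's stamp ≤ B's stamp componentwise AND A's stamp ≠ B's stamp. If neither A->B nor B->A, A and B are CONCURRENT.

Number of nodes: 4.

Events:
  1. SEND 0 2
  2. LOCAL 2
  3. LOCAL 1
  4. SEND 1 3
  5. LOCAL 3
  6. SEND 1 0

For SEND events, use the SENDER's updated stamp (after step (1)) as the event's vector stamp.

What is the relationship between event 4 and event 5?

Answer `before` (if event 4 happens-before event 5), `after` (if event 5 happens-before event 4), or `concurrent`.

Initial: VV[0]=[0, 0, 0, 0]
Initial: VV[1]=[0, 0, 0, 0]
Initial: VV[2]=[0, 0, 0, 0]
Initial: VV[3]=[0, 0, 0, 0]
Event 1: SEND 0->2: VV[0][0]++ -> VV[0]=[1, 0, 0, 0], msg_vec=[1, 0, 0, 0]; VV[2]=max(VV[2],msg_vec) then VV[2][2]++ -> VV[2]=[1, 0, 1, 0]
Event 2: LOCAL 2: VV[2][2]++ -> VV[2]=[1, 0, 2, 0]
Event 3: LOCAL 1: VV[1][1]++ -> VV[1]=[0, 1, 0, 0]
Event 4: SEND 1->3: VV[1][1]++ -> VV[1]=[0, 2, 0, 0], msg_vec=[0, 2, 0, 0]; VV[3]=max(VV[3],msg_vec) then VV[3][3]++ -> VV[3]=[0, 2, 0, 1]
Event 5: LOCAL 3: VV[3][3]++ -> VV[3]=[0, 2, 0, 2]
Event 6: SEND 1->0: VV[1][1]++ -> VV[1]=[0, 3, 0, 0], msg_vec=[0, 3, 0, 0]; VV[0]=max(VV[0],msg_vec) then VV[0][0]++ -> VV[0]=[2, 3, 0, 0]
Event 4 stamp: [0, 2, 0, 0]
Event 5 stamp: [0, 2, 0, 2]
[0, 2, 0, 0] <= [0, 2, 0, 2]? True
[0, 2, 0, 2] <= [0, 2, 0, 0]? False
Relation: before

Answer: before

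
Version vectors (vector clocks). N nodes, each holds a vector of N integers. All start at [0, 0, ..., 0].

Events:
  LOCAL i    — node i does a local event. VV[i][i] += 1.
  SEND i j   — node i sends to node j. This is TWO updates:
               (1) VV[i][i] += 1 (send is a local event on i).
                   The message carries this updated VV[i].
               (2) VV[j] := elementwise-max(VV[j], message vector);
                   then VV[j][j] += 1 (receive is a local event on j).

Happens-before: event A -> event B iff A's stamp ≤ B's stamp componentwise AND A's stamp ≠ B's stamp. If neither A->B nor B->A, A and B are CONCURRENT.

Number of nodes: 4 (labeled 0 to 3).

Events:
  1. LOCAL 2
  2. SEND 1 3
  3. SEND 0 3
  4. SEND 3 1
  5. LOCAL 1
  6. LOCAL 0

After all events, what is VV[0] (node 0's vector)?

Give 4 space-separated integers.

Initial: VV[0]=[0, 0, 0, 0]
Initial: VV[1]=[0, 0, 0, 0]
Initial: VV[2]=[0, 0, 0, 0]
Initial: VV[3]=[0, 0, 0, 0]
Event 1: LOCAL 2: VV[2][2]++ -> VV[2]=[0, 0, 1, 0]
Event 2: SEND 1->3: VV[1][1]++ -> VV[1]=[0, 1, 0, 0], msg_vec=[0, 1, 0, 0]; VV[3]=max(VV[3],msg_vec) then VV[3][3]++ -> VV[3]=[0, 1, 0, 1]
Event 3: SEND 0->3: VV[0][0]++ -> VV[0]=[1, 0, 0, 0], msg_vec=[1, 0, 0, 0]; VV[3]=max(VV[3],msg_vec) then VV[3][3]++ -> VV[3]=[1, 1, 0, 2]
Event 4: SEND 3->1: VV[3][3]++ -> VV[3]=[1, 1, 0, 3], msg_vec=[1, 1, 0, 3]; VV[1]=max(VV[1],msg_vec) then VV[1][1]++ -> VV[1]=[1, 2, 0, 3]
Event 5: LOCAL 1: VV[1][1]++ -> VV[1]=[1, 3, 0, 3]
Event 6: LOCAL 0: VV[0][0]++ -> VV[0]=[2, 0, 0, 0]
Final vectors: VV[0]=[2, 0, 0, 0]; VV[1]=[1, 3, 0, 3]; VV[2]=[0, 0, 1, 0]; VV[3]=[1, 1, 0, 3]

Answer: 2 0 0 0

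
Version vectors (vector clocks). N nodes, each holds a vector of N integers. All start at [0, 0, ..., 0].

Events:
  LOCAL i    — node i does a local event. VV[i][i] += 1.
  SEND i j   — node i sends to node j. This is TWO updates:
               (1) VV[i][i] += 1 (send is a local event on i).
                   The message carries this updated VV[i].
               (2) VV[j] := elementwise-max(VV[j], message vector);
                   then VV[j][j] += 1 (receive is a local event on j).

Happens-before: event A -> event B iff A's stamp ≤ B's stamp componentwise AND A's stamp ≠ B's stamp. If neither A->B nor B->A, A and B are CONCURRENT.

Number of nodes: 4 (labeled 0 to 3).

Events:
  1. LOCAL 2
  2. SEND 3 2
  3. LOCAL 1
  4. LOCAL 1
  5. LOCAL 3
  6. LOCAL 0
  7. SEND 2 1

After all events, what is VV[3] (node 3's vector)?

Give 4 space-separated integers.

Initial: VV[0]=[0, 0, 0, 0]
Initial: VV[1]=[0, 0, 0, 0]
Initial: VV[2]=[0, 0, 0, 0]
Initial: VV[3]=[0, 0, 0, 0]
Event 1: LOCAL 2: VV[2][2]++ -> VV[2]=[0, 0, 1, 0]
Event 2: SEND 3->2: VV[3][3]++ -> VV[3]=[0, 0, 0, 1], msg_vec=[0, 0, 0, 1]; VV[2]=max(VV[2],msg_vec) then VV[2][2]++ -> VV[2]=[0, 0, 2, 1]
Event 3: LOCAL 1: VV[1][1]++ -> VV[1]=[0, 1, 0, 0]
Event 4: LOCAL 1: VV[1][1]++ -> VV[1]=[0, 2, 0, 0]
Event 5: LOCAL 3: VV[3][3]++ -> VV[3]=[0, 0, 0, 2]
Event 6: LOCAL 0: VV[0][0]++ -> VV[0]=[1, 0, 0, 0]
Event 7: SEND 2->1: VV[2][2]++ -> VV[2]=[0, 0, 3, 1], msg_vec=[0, 0, 3, 1]; VV[1]=max(VV[1],msg_vec) then VV[1][1]++ -> VV[1]=[0, 3, 3, 1]
Final vectors: VV[0]=[1, 0, 0, 0]; VV[1]=[0, 3, 3, 1]; VV[2]=[0, 0, 3, 1]; VV[3]=[0, 0, 0, 2]

Answer: 0 0 0 2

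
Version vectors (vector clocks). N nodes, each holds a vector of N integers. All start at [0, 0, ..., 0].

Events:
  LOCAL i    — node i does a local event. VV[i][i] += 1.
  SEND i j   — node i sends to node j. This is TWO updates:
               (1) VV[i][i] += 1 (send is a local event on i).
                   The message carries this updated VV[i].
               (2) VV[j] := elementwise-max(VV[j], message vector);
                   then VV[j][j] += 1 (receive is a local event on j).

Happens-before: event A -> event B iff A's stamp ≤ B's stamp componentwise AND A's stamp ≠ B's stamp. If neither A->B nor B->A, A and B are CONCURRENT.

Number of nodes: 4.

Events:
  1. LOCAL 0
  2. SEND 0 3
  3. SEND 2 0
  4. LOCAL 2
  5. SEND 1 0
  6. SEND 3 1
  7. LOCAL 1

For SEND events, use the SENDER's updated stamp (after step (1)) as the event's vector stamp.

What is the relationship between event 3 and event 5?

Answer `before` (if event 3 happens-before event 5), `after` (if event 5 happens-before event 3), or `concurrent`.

Initial: VV[0]=[0, 0, 0, 0]
Initial: VV[1]=[0, 0, 0, 0]
Initial: VV[2]=[0, 0, 0, 0]
Initial: VV[3]=[0, 0, 0, 0]
Event 1: LOCAL 0: VV[0][0]++ -> VV[0]=[1, 0, 0, 0]
Event 2: SEND 0->3: VV[0][0]++ -> VV[0]=[2, 0, 0, 0], msg_vec=[2, 0, 0, 0]; VV[3]=max(VV[3],msg_vec) then VV[3][3]++ -> VV[3]=[2, 0, 0, 1]
Event 3: SEND 2->0: VV[2][2]++ -> VV[2]=[0, 0, 1, 0], msg_vec=[0, 0, 1, 0]; VV[0]=max(VV[0],msg_vec) then VV[0][0]++ -> VV[0]=[3, 0, 1, 0]
Event 4: LOCAL 2: VV[2][2]++ -> VV[2]=[0, 0, 2, 0]
Event 5: SEND 1->0: VV[1][1]++ -> VV[1]=[0, 1, 0, 0], msg_vec=[0, 1, 0, 0]; VV[0]=max(VV[0],msg_vec) then VV[0][0]++ -> VV[0]=[4, 1, 1, 0]
Event 6: SEND 3->1: VV[3][3]++ -> VV[3]=[2, 0, 0, 2], msg_vec=[2, 0, 0, 2]; VV[1]=max(VV[1],msg_vec) then VV[1][1]++ -> VV[1]=[2, 2, 0, 2]
Event 7: LOCAL 1: VV[1][1]++ -> VV[1]=[2, 3, 0, 2]
Event 3 stamp: [0, 0, 1, 0]
Event 5 stamp: [0, 1, 0, 0]
[0, 0, 1, 0] <= [0, 1, 0, 0]? False
[0, 1, 0, 0] <= [0, 0, 1, 0]? False
Relation: concurrent

Answer: concurrent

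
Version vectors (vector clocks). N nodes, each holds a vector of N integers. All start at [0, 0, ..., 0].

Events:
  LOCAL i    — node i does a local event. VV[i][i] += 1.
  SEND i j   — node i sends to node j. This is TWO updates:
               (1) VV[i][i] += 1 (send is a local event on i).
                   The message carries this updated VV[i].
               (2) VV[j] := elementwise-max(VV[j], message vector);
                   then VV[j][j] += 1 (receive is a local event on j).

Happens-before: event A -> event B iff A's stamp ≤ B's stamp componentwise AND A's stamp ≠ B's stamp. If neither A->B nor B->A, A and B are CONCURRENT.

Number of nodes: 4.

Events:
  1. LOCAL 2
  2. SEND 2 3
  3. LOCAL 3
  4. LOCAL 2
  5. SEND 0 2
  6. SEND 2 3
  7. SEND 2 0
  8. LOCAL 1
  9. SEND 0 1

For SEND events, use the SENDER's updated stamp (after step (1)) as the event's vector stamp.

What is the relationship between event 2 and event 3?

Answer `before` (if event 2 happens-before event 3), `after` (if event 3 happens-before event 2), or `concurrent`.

Initial: VV[0]=[0, 0, 0, 0]
Initial: VV[1]=[0, 0, 0, 0]
Initial: VV[2]=[0, 0, 0, 0]
Initial: VV[3]=[0, 0, 0, 0]
Event 1: LOCAL 2: VV[2][2]++ -> VV[2]=[0, 0, 1, 0]
Event 2: SEND 2->3: VV[2][2]++ -> VV[2]=[0, 0, 2, 0], msg_vec=[0, 0, 2, 0]; VV[3]=max(VV[3],msg_vec) then VV[3][3]++ -> VV[3]=[0, 0, 2, 1]
Event 3: LOCAL 3: VV[3][3]++ -> VV[3]=[0, 0, 2, 2]
Event 4: LOCAL 2: VV[2][2]++ -> VV[2]=[0, 0, 3, 0]
Event 5: SEND 0->2: VV[0][0]++ -> VV[0]=[1, 0, 0, 0], msg_vec=[1, 0, 0, 0]; VV[2]=max(VV[2],msg_vec) then VV[2][2]++ -> VV[2]=[1, 0, 4, 0]
Event 6: SEND 2->3: VV[2][2]++ -> VV[2]=[1, 0, 5, 0], msg_vec=[1, 0, 5, 0]; VV[3]=max(VV[3],msg_vec) then VV[3][3]++ -> VV[3]=[1, 0, 5, 3]
Event 7: SEND 2->0: VV[2][2]++ -> VV[2]=[1, 0, 6, 0], msg_vec=[1, 0, 6, 0]; VV[0]=max(VV[0],msg_vec) then VV[0][0]++ -> VV[0]=[2, 0, 6, 0]
Event 8: LOCAL 1: VV[1][1]++ -> VV[1]=[0, 1, 0, 0]
Event 9: SEND 0->1: VV[0][0]++ -> VV[0]=[3, 0, 6, 0], msg_vec=[3, 0, 6, 0]; VV[1]=max(VV[1],msg_vec) then VV[1][1]++ -> VV[1]=[3, 2, 6, 0]
Event 2 stamp: [0, 0, 2, 0]
Event 3 stamp: [0, 0, 2, 2]
[0, 0, 2, 0] <= [0, 0, 2, 2]? True
[0, 0, 2, 2] <= [0, 0, 2, 0]? False
Relation: before

Answer: before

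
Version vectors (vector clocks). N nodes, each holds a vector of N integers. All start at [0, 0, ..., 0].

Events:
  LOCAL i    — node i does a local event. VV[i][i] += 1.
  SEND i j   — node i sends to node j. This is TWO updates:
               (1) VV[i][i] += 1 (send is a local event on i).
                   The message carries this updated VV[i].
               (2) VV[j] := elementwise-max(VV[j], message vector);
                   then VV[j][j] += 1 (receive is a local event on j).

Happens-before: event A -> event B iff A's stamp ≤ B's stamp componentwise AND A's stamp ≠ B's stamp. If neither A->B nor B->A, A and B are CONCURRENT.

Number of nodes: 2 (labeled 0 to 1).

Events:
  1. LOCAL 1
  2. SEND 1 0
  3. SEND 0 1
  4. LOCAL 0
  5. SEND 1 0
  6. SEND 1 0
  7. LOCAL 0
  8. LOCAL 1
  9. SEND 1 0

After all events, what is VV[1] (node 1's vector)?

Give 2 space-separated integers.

Initial: VV[0]=[0, 0]
Initial: VV[1]=[0, 0]
Event 1: LOCAL 1: VV[1][1]++ -> VV[1]=[0, 1]
Event 2: SEND 1->0: VV[1][1]++ -> VV[1]=[0, 2], msg_vec=[0, 2]; VV[0]=max(VV[0],msg_vec) then VV[0][0]++ -> VV[0]=[1, 2]
Event 3: SEND 0->1: VV[0][0]++ -> VV[0]=[2, 2], msg_vec=[2, 2]; VV[1]=max(VV[1],msg_vec) then VV[1][1]++ -> VV[1]=[2, 3]
Event 4: LOCAL 0: VV[0][0]++ -> VV[0]=[3, 2]
Event 5: SEND 1->0: VV[1][1]++ -> VV[1]=[2, 4], msg_vec=[2, 4]; VV[0]=max(VV[0],msg_vec) then VV[0][0]++ -> VV[0]=[4, 4]
Event 6: SEND 1->0: VV[1][1]++ -> VV[1]=[2, 5], msg_vec=[2, 5]; VV[0]=max(VV[0],msg_vec) then VV[0][0]++ -> VV[0]=[5, 5]
Event 7: LOCAL 0: VV[0][0]++ -> VV[0]=[6, 5]
Event 8: LOCAL 1: VV[1][1]++ -> VV[1]=[2, 6]
Event 9: SEND 1->0: VV[1][1]++ -> VV[1]=[2, 7], msg_vec=[2, 7]; VV[0]=max(VV[0],msg_vec) then VV[0][0]++ -> VV[0]=[7, 7]
Final vectors: VV[0]=[7, 7]; VV[1]=[2, 7]

Answer: 2 7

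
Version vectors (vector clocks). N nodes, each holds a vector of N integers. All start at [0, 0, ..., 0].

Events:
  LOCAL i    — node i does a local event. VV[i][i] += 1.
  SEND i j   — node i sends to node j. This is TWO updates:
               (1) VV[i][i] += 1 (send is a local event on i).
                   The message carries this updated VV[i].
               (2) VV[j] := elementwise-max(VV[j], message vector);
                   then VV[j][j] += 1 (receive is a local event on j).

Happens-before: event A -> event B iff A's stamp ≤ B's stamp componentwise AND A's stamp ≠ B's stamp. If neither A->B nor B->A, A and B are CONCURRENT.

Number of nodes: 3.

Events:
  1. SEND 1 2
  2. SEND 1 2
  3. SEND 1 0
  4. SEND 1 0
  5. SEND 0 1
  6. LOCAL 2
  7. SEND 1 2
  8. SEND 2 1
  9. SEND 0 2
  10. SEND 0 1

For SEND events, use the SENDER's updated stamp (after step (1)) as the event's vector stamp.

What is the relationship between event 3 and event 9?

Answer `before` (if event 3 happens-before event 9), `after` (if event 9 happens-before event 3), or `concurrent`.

Initial: VV[0]=[0, 0, 0]
Initial: VV[1]=[0, 0, 0]
Initial: VV[2]=[0, 0, 0]
Event 1: SEND 1->2: VV[1][1]++ -> VV[1]=[0, 1, 0], msg_vec=[0, 1, 0]; VV[2]=max(VV[2],msg_vec) then VV[2][2]++ -> VV[2]=[0, 1, 1]
Event 2: SEND 1->2: VV[1][1]++ -> VV[1]=[0, 2, 0], msg_vec=[0, 2, 0]; VV[2]=max(VV[2],msg_vec) then VV[2][2]++ -> VV[2]=[0, 2, 2]
Event 3: SEND 1->0: VV[1][1]++ -> VV[1]=[0, 3, 0], msg_vec=[0, 3, 0]; VV[0]=max(VV[0],msg_vec) then VV[0][0]++ -> VV[0]=[1, 3, 0]
Event 4: SEND 1->0: VV[1][1]++ -> VV[1]=[0, 4, 0], msg_vec=[0, 4, 0]; VV[0]=max(VV[0],msg_vec) then VV[0][0]++ -> VV[0]=[2, 4, 0]
Event 5: SEND 0->1: VV[0][0]++ -> VV[0]=[3, 4, 0], msg_vec=[3, 4, 0]; VV[1]=max(VV[1],msg_vec) then VV[1][1]++ -> VV[1]=[3, 5, 0]
Event 6: LOCAL 2: VV[2][2]++ -> VV[2]=[0, 2, 3]
Event 7: SEND 1->2: VV[1][1]++ -> VV[1]=[3, 6, 0], msg_vec=[3, 6, 0]; VV[2]=max(VV[2],msg_vec) then VV[2][2]++ -> VV[2]=[3, 6, 4]
Event 8: SEND 2->1: VV[2][2]++ -> VV[2]=[3, 6, 5], msg_vec=[3, 6, 5]; VV[1]=max(VV[1],msg_vec) then VV[1][1]++ -> VV[1]=[3, 7, 5]
Event 9: SEND 0->2: VV[0][0]++ -> VV[0]=[4, 4, 0], msg_vec=[4, 4, 0]; VV[2]=max(VV[2],msg_vec) then VV[2][2]++ -> VV[2]=[4, 6, 6]
Event 10: SEND 0->1: VV[0][0]++ -> VV[0]=[5, 4, 0], msg_vec=[5, 4, 0]; VV[1]=max(VV[1],msg_vec) then VV[1][1]++ -> VV[1]=[5, 8, 5]
Event 3 stamp: [0, 3, 0]
Event 9 stamp: [4, 4, 0]
[0, 3, 0] <= [4, 4, 0]? True
[4, 4, 0] <= [0, 3, 0]? False
Relation: before

Answer: before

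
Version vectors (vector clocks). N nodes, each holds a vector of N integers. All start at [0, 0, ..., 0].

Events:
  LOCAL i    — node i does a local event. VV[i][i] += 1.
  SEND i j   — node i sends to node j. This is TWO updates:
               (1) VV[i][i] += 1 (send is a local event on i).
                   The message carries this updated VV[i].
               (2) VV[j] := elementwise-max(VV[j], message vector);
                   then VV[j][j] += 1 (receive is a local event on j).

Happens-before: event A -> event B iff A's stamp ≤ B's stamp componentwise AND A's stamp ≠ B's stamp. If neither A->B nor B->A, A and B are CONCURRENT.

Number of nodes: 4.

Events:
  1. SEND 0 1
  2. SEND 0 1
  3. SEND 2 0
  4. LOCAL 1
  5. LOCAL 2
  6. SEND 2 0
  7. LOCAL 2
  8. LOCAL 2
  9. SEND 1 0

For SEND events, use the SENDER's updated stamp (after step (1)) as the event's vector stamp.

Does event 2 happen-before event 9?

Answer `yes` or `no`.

Initial: VV[0]=[0, 0, 0, 0]
Initial: VV[1]=[0, 0, 0, 0]
Initial: VV[2]=[0, 0, 0, 0]
Initial: VV[3]=[0, 0, 0, 0]
Event 1: SEND 0->1: VV[0][0]++ -> VV[0]=[1, 0, 0, 0], msg_vec=[1, 0, 0, 0]; VV[1]=max(VV[1],msg_vec) then VV[1][1]++ -> VV[1]=[1, 1, 0, 0]
Event 2: SEND 0->1: VV[0][0]++ -> VV[0]=[2, 0, 0, 0], msg_vec=[2, 0, 0, 0]; VV[1]=max(VV[1],msg_vec) then VV[1][1]++ -> VV[1]=[2, 2, 0, 0]
Event 3: SEND 2->0: VV[2][2]++ -> VV[2]=[0, 0, 1, 0], msg_vec=[0, 0, 1, 0]; VV[0]=max(VV[0],msg_vec) then VV[0][0]++ -> VV[0]=[3, 0, 1, 0]
Event 4: LOCAL 1: VV[1][1]++ -> VV[1]=[2, 3, 0, 0]
Event 5: LOCAL 2: VV[2][2]++ -> VV[2]=[0, 0, 2, 0]
Event 6: SEND 2->0: VV[2][2]++ -> VV[2]=[0, 0, 3, 0], msg_vec=[0, 0, 3, 0]; VV[0]=max(VV[0],msg_vec) then VV[0][0]++ -> VV[0]=[4, 0, 3, 0]
Event 7: LOCAL 2: VV[2][2]++ -> VV[2]=[0, 0, 4, 0]
Event 8: LOCAL 2: VV[2][2]++ -> VV[2]=[0, 0, 5, 0]
Event 9: SEND 1->0: VV[1][1]++ -> VV[1]=[2, 4, 0, 0], msg_vec=[2, 4, 0, 0]; VV[0]=max(VV[0],msg_vec) then VV[0][0]++ -> VV[0]=[5, 4, 3, 0]
Event 2 stamp: [2, 0, 0, 0]
Event 9 stamp: [2, 4, 0, 0]
[2, 0, 0, 0] <= [2, 4, 0, 0]? True. Equal? False. Happens-before: True

Answer: yes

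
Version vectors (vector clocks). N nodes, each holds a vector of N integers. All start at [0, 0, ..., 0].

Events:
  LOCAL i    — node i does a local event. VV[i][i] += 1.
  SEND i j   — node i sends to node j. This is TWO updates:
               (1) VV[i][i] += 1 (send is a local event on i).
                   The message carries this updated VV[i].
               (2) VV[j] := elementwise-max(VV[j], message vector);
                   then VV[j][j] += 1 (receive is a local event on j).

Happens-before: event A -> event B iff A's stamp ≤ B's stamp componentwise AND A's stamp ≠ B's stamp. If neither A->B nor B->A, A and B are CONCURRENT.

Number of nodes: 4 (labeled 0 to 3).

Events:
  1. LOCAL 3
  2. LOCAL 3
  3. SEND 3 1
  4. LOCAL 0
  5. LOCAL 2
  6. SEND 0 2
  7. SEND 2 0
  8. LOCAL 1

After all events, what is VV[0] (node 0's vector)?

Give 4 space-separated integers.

Initial: VV[0]=[0, 0, 0, 0]
Initial: VV[1]=[0, 0, 0, 0]
Initial: VV[2]=[0, 0, 0, 0]
Initial: VV[3]=[0, 0, 0, 0]
Event 1: LOCAL 3: VV[3][3]++ -> VV[3]=[0, 0, 0, 1]
Event 2: LOCAL 3: VV[3][3]++ -> VV[3]=[0, 0, 0, 2]
Event 3: SEND 3->1: VV[3][3]++ -> VV[3]=[0, 0, 0, 3], msg_vec=[0, 0, 0, 3]; VV[1]=max(VV[1],msg_vec) then VV[1][1]++ -> VV[1]=[0, 1, 0, 3]
Event 4: LOCAL 0: VV[0][0]++ -> VV[0]=[1, 0, 0, 0]
Event 5: LOCAL 2: VV[2][2]++ -> VV[2]=[0, 0, 1, 0]
Event 6: SEND 0->2: VV[0][0]++ -> VV[0]=[2, 0, 0, 0], msg_vec=[2, 0, 0, 0]; VV[2]=max(VV[2],msg_vec) then VV[2][2]++ -> VV[2]=[2, 0, 2, 0]
Event 7: SEND 2->0: VV[2][2]++ -> VV[2]=[2, 0, 3, 0], msg_vec=[2, 0, 3, 0]; VV[0]=max(VV[0],msg_vec) then VV[0][0]++ -> VV[0]=[3, 0, 3, 0]
Event 8: LOCAL 1: VV[1][1]++ -> VV[1]=[0, 2, 0, 3]
Final vectors: VV[0]=[3, 0, 3, 0]; VV[1]=[0, 2, 0, 3]; VV[2]=[2, 0, 3, 0]; VV[3]=[0, 0, 0, 3]

Answer: 3 0 3 0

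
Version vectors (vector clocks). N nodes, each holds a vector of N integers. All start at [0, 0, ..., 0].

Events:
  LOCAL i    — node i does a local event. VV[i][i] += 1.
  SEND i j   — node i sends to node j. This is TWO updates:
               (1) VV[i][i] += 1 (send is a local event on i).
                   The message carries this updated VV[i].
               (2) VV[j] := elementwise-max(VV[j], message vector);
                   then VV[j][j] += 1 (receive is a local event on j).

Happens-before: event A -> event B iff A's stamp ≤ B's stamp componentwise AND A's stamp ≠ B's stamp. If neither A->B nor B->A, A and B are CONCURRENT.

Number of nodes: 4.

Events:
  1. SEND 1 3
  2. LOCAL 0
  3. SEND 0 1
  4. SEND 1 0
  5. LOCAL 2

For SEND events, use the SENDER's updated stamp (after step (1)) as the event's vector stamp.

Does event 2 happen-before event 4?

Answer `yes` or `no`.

Answer: yes

Derivation:
Initial: VV[0]=[0, 0, 0, 0]
Initial: VV[1]=[0, 0, 0, 0]
Initial: VV[2]=[0, 0, 0, 0]
Initial: VV[3]=[0, 0, 0, 0]
Event 1: SEND 1->3: VV[1][1]++ -> VV[1]=[0, 1, 0, 0], msg_vec=[0, 1, 0, 0]; VV[3]=max(VV[3],msg_vec) then VV[3][3]++ -> VV[3]=[0, 1, 0, 1]
Event 2: LOCAL 0: VV[0][0]++ -> VV[0]=[1, 0, 0, 0]
Event 3: SEND 0->1: VV[0][0]++ -> VV[0]=[2, 0, 0, 0], msg_vec=[2, 0, 0, 0]; VV[1]=max(VV[1],msg_vec) then VV[1][1]++ -> VV[1]=[2, 2, 0, 0]
Event 4: SEND 1->0: VV[1][1]++ -> VV[1]=[2, 3, 0, 0], msg_vec=[2, 3, 0, 0]; VV[0]=max(VV[0],msg_vec) then VV[0][0]++ -> VV[0]=[3, 3, 0, 0]
Event 5: LOCAL 2: VV[2][2]++ -> VV[2]=[0, 0, 1, 0]
Event 2 stamp: [1, 0, 0, 0]
Event 4 stamp: [2, 3, 0, 0]
[1, 0, 0, 0] <= [2, 3, 0, 0]? True. Equal? False. Happens-before: True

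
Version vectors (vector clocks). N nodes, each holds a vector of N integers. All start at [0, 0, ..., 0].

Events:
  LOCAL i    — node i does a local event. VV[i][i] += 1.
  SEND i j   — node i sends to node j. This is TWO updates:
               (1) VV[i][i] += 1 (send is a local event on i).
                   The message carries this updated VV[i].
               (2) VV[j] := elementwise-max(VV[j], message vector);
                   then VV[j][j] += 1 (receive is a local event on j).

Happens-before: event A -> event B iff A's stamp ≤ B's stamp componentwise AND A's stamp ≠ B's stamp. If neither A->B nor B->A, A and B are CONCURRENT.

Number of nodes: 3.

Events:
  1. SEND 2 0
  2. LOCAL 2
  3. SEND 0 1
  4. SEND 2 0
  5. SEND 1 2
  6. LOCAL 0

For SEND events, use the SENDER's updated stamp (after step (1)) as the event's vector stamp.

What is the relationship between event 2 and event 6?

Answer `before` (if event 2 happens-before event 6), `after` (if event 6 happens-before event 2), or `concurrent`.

Answer: before

Derivation:
Initial: VV[0]=[0, 0, 0]
Initial: VV[1]=[0, 0, 0]
Initial: VV[2]=[0, 0, 0]
Event 1: SEND 2->0: VV[2][2]++ -> VV[2]=[0, 0, 1], msg_vec=[0, 0, 1]; VV[0]=max(VV[0],msg_vec) then VV[0][0]++ -> VV[0]=[1, 0, 1]
Event 2: LOCAL 2: VV[2][2]++ -> VV[2]=[0, 0, 2]
Event 3: SEND 0->1: VV[0][0]++ -> VV[0]=[2, 0, 1], msg_vec=[2, 0, 1]; VV[1]=max(VV[1],msg_vec) then VV[1][1]++ -> VV[1]=[2, 1, 1]
Event 4: SEND 2->0: VV[2][2]++ -> VV[2]=[0, 0, 3], msg_vec=[0, 0, 3]; VV[0]=max(VV[0],msg_vec) then VV[0][0]++ -> VV[0]=[3, 0, 3]
Event 5: SEND 1->2: VV[1][1]++ -> VV[1]=[2, 2, 1], msg_vec=[2, 2, 1]; VV[2]=max(VV[2],msg_vec) then VV[2][2]++ -> VV[2]=[2, 2, 4]
Event 6: LOCAL 0: VV[0][0]++ -> VV[0]=[4, 0, 3]
Event 2 stamp: [0, 0, 2]
Event 6 stamp: [4, 0, 3]
[0, 0, 2] <= [4, 0, 3]? True
[4, 0, 3] <= [0, 0, 2]? False
Relation: before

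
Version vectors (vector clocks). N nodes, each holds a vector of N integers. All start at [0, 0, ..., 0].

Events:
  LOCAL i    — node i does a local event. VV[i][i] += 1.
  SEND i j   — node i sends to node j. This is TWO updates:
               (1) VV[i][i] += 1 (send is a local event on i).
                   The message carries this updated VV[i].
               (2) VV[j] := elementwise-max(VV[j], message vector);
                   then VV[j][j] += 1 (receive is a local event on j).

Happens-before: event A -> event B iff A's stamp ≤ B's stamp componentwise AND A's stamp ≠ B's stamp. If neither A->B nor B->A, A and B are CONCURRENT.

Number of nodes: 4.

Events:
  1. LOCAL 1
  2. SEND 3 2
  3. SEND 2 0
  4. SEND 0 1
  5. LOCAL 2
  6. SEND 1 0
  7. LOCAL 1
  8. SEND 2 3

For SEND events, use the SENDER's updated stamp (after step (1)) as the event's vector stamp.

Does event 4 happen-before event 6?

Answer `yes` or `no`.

Answer: yes

Derivation:
Initial: VV[0]=[0, 0, 0, 0]
Initial: VV[1]=[0, 0, 0, 0]
Initial: VV[2]=[0, 0, 0, 0]
Initial: VV[3]=[0, 0, 0, 0]
Event 1: LOCAL 1: VV[1][1]++ -> VV[1]=[0, 1, 0, 0]
Event 2: SEND 3->2: VV[3][3]++ -> VV[3]=[0, 0, 0, 1], msg_vec=[0, 0, 0, 1]; VV[2]=max(VV[2],msg_vec) then VV[2][2]++ -> VV[2]=[0, 0, 1, 1]
Event 3: SEND 2->0: VV[2][2]++ -> VV[2]=[0, 0, 2, 1], msg_vec=[0, 0, 2, 1]; VV[0]=max(VV[0],msg_vec) then VV[0][0]++ -> VV[0]=[1, 0, 2, 1]
Event 4: SEND 0->1: VV[0][0]++ -> VV[0]=[2, 0, 2, 1], msg_vec=[2, 0, 2, 1]; VV[1]=max(VV[1],msg_vec) then VV[1][1]++ -> VV[1]=[2, 2, 2, 1]
Event 5: LOCAL 2: VV[2][2]++ -> VV[2]=[0, 0, 3, 1]
Event 6: SEND 1->0: VV[1][1]++ -> VV[1]=[2, 3, 2, 1], msg_vec=[2, 3, 2, 1]; VV[0]=max(VV[0],msg_vec) then VV[0][0]++ -> VV[0]=[3, 3, 2, 1]
Event 7: LOCAL 1: VV[1][1]++ -> VV[1]=[2, 4, 2, 1]
Event 8: SEND 2->3: VV[2][2]++ -> VV[2]=[0, 0, 4, 1], msg_vec=[0, 0, 4, 1]; VV[3]=max(VV[3],msg_vec) then VV[3][3]++ -> VV[3]=[0, 0, 4, 2]
Event 4 stamp: [2, 0, 2, 1]
Event 6 stamp: [2, 3, 2, 1]
[2, 0, 2, 1] <= [2, 3, 2, 1]? True. Equal? False. Happens-before: True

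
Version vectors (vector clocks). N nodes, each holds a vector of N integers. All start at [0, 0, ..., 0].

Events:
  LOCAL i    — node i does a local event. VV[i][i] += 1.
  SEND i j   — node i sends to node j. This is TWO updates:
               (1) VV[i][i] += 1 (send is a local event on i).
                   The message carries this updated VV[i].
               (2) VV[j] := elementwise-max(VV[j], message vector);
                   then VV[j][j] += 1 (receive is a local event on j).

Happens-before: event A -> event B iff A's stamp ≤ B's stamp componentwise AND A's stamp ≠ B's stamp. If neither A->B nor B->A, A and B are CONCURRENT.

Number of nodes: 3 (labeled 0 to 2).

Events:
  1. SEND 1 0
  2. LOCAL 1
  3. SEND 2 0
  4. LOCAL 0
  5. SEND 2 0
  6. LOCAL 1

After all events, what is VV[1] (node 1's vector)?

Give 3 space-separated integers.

Initial: VV[0]=[0, 0, 0]
Initial: VV[1]=[0, 0, 0]
Initial: VV[2]=[0, 0, 0]
Event 1: SEND 1->0: VV[1][1]++ -> VV[1]=[0, 1, 0], msg_vec=[0, 1, 0]; VV[0]=max(VV[0],msg_vec) then VV[0][0]++ -> VV[0]=[1, 1, 0]
Event 2: LOCAL 1: VV[1][1]++ -> VV[1]=[0, 2, 0]
Event 3: SEND 2->0: VV[2][2]++ -> VV[2]=[0, 0, 1], msg_vec=[0, 0, 1]; VV[0]=max(VV[0],msg_vec) then VV[0][0]++ -> VV[0]=[2, 1, 1]
Event 4: LOCAL 0: VV[0][0]++ -> VV[0]=[3, 1, 1]
Event 5: SEND 2->0: VV[2][2]++ -> VV[2]=[0, 0, 2], msg_vec=[0, 0, 2]; VV[0]=max(VV[0],msg_vec) then VV[0][0]++ -> VV[0]=[4, 1, 2]
Event 6: LOCAL 1: VV[1][1]++ -> VV[1]=[0, 3, 0]
Final vectors: VV[0]=[4, 1, 2]; VV[1]=[0, 3, 0]; VV[2]=[0, 0, 2]

Answer: 0 3 0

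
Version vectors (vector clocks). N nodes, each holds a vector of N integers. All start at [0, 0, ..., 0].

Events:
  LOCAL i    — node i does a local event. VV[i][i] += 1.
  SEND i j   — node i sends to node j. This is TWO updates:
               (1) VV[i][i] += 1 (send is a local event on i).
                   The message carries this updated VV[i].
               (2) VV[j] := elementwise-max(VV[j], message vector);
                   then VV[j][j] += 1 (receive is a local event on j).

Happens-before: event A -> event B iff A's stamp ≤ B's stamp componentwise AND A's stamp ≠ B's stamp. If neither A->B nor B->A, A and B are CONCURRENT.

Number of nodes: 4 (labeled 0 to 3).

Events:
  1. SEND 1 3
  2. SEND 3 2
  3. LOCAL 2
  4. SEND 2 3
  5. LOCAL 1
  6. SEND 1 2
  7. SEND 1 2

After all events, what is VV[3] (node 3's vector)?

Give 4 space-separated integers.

Answer: 0 1 3 3

Derivation:
Initial: VV[0]=[0, 0, 0, 0]
Initial: VV[1]=[0, 0, 0, 0]
Initial: VV[2]=[0, 0, 0, 0]
Initial: VV[3]=[0, 0, 0, 0]
Event 1: SEND 1->3: VV[1][1]++ -> VV[1]=[0, 1, 0, 0], msg_vec=[0, 1, 0, 0]; VV[3]=max(VV[3],msg_vec) then VV[3][3]++ -> VV[3]=[0, 1, 0, 1]
Event 2: SEND 3->2: VV[3][3]++ -> VV[3]=[0, 1, 0, 2], msg_vec=[0, 1, 0, 2]; VV[2]=max(VV[2],msg_vec) then VV[2][2]++ -> VV[2]=[0, 1, 1, 2]
Event 3: LOCAL 2: VV[2][2]++ -> VV[2]=[0, 1, 2, 2]
Event 4: SEND 2->3: VV[2][2]++ -> VV[2]=[0, 1, 3, 2], msg_vec=[0, 1, 3, 2]; VV[3]=max(VV[3],msg_vec) then VV[3][3]++ -> VV[3]=[0, 1, 3, 3]
Event 5: LOCAL 1: VV[1][1]++ -> VV[1]=[0, 2, 0, 0]
Event 6: SEND 1->2: VV[1][1]++ -> VV[1]=[0, 3, 0, 0], msg_vec=[0, 3, 0, 0]; VV[2]=max(VV[2],msg_vec) then VV[2][2]++ -> VV[2]=[0, 3, 4, 2]
Event 7: SEND 1->2: VV[1][1]++ -> VV[1]=[0, 4, 0, 0], msg_vec=[0, 4, 0, 0]; VV[2]=max(VV[2],msg_vec) then VV[2][2]++ -> VV[2]=[0, 4, 5, 2]
Final vectors: VV[0]=[0, 0, 0, 0]; VV[1]=[0, 4, 0, 0]; VV[2]=[0, 4, 5, 2]; VV[3]=[0, 1, 3, 3]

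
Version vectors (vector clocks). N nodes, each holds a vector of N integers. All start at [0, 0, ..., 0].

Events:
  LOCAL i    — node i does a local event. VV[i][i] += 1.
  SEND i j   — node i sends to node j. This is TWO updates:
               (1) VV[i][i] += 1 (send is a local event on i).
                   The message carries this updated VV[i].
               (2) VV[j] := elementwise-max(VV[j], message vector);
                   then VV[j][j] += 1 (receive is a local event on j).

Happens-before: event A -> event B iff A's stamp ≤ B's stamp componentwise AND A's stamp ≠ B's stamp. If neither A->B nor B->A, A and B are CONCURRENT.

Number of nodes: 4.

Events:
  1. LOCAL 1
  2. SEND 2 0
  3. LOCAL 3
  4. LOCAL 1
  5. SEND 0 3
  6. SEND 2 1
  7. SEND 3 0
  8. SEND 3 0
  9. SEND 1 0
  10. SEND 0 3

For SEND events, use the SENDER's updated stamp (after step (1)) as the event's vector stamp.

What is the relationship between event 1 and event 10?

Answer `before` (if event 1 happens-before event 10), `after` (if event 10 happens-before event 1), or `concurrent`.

Answer: before

Derivation:
Initial: VV[0]=[0, 0, 0, 0]
Initial: VV[1]=[0, 0, 0, 0]
Initial: VV[2]=[0, 0, 0, 0]
Initial: VV[3]=[0, 0, 0, 0]
Event 1: LOCAL 1: VV[1][1]++ -> VV[1]=[0, 1, 0, 0]
Event 2: SEND 2->0: VV[2][2]++ -> VV[2]=[0, 0, 1, 0], msg_vec=[0, 0, 1, 0]; VV[0]=max(VV[0],msg_vec) then VV[0][0]++ -> VV[0]=[1, 0, 1, 0]
Event 3: LOCAL 3: VV[3][3]++ -> VV[3]=[0, 0, 0, 1]
Event 4: LOCAL 1: VV[1][1]++ -> VV[1]=[0, 2, 0, 0]
Event 5: SEND 0->3: VV[0][0]++ -> VV[0]=[2, 0, 1, 0], msg_vec=[2, 0, 1, 0]; VV[3]=max(VV[3],msg_vec) then VV[3][3]++ -> VV[3]=[2, 0, 1, 2]
Event 6: SEND 2->1: VV[2][2]++ -> VV[2]=[0, 0, 2, 0], msg_vec=[0, 0, 2, 0]; VV[1]=max(VV[1],msg_vec) then VV[1][1]++ -> VV[1]=[0, 3, 2, 0]
Event 7: SEND 3->0: VV[3][3]++ -> VV[3]=[2, 0, 1, 3], msg_vec=[2, 0, 1, 3]; VV[0]=max(VV[0],msg_vec) then VV[0][0]++ -> VV[0]=[3, 0, 1, 3]
Event 8: SEND 3->0: VV[3][3]++ -> VV[3]=[2, 0, 1, 4], msg_vec=[2, 0, 1, 4]; VV[0]=max(VV[0],msg_vec) then VV[0][0]++ -> VV[0]=[4, 0, 1, 4]
Event 9: SEND 1->0: VV[1][1]++ -> VV[1]=[0, 4, 2, 0], msg_vec=[0, 4, 2, 0]; VV[0]=max(VV[0],msg_vec) then VV[0][0]++ -> VV[0]=[5, 4, 2, 4]
Event 10: SEND 0->3: VV[0][0]++ -> VV[0]=[6, 4, 2, 4], msg_vec=[6, 4, 2, 4]; VV[3]=max(VV[3],msg_vec) then VV[3][3]++ -> VV[3]=[6, 4, 2, 5]
Event 1 stamp: [0, 1, 0, 0]
Event 10 stamp: [6, 4, 2, 4]
[0, 1, 0, 0] <= [6, 4, 2, 4]? True
[6, 4, 2, 4] <= [0, 1, 0, 0]? False
Relation: before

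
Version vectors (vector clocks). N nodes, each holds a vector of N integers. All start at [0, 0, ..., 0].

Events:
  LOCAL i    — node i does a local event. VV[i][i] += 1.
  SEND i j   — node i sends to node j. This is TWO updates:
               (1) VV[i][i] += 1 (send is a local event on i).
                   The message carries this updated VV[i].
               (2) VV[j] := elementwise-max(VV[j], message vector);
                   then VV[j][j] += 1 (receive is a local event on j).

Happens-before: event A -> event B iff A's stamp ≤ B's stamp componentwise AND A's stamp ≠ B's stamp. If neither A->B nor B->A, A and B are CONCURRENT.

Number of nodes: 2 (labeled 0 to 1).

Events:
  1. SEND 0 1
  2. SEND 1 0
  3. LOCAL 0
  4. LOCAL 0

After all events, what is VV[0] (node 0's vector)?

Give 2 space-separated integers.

Answer: 4 2

Derivation:
Initial: VV[0]=[0, 0]
Initial: VV[1]=[0, 0]
Event 1: SEND 0->1: VV[0][0]++ -> VV[0]=[1, 0], msg_vec=[1, 0]; VV[1]=max(VV[1],msg_vec) then VV[1][1]++ -> VV[1]=[1, 1]
Event 2: SEND 1->0: VV[1][1]++ -> VV[1]=[1, 2], msg_vec=[1, 2]; VV[0]=max(VV[0],msg_vec) then VV[0][0]++ -> VV[0]=[2, 2]
Event 3: LOCAL 0: VV[0][0]++ -> VV[0]=[3, 2]
Event 4: LOCAL 0: VV[0][0]++ -> VV[0]=[4, 2]
Final vectors: VV[0]=[4, 2]; VV[1]=[1, 2]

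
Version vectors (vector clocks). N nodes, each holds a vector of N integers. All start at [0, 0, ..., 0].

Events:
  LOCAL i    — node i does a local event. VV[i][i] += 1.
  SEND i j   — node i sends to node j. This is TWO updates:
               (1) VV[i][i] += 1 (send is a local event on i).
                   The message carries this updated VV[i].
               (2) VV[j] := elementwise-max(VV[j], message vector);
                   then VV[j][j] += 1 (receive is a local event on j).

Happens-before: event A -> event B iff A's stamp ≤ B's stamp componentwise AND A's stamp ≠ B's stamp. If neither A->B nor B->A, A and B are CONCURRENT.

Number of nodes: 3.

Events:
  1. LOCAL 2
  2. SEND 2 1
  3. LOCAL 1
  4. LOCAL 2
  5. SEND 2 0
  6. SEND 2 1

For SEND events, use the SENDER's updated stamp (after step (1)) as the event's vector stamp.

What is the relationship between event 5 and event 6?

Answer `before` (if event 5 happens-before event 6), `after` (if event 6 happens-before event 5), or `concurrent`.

Initial: VV[0]=[0, 0, 0]
Initial: VV[1]=[0, 0, 0]
Initial: VV[2]=[0, 0, 0]
Event 1: LOCAL 2: VV[2][2]++ -> VV[2]=[0, 0, 1]
Event 2: SEND 2->1: VV[2][2]++ -> VV[2]=[0, 0, 2], msg_vec=[0, 0, 2]; VV[1]=max(VV[1],msg_vec) then VV[1][1]++ -> VV[1]=[0, 1, 2]
Event 3: LOCAL 1: VV[1][1]++ -> VV[1]=[0, 2, 2]
Event 4: LOCAL 2: VV[2][2]++ -> VV[2]=[0, 0, 3]
Event 5: SEND 2->0: VV[2][2]++ -> VV[2]=[0, 0, 4], msg_vec=[0, 0, 4]; VV[0]=max(VV[0],msg_vec) then VV[0][0]++ -> VV[0]=[1, 0, 4]
Event 6: SEND 2->1: VV[2][2]++ -> VV[2]=[0, 0, 5], msg_vec=[0, 0, 5]; VV[1]=max(VV[1],msg_vec) then VV[1][1]++ -> VV[1]=[0, 3, 5]
Event 5 stamp: [0, 0, 4]
Event 6 stamp: [0, 0, 5]
[0, 0, 4] <= [0, 0, 5]? True
[0, 0, 5] <= [0, 0, 4]? False
Relation: before

Answer: before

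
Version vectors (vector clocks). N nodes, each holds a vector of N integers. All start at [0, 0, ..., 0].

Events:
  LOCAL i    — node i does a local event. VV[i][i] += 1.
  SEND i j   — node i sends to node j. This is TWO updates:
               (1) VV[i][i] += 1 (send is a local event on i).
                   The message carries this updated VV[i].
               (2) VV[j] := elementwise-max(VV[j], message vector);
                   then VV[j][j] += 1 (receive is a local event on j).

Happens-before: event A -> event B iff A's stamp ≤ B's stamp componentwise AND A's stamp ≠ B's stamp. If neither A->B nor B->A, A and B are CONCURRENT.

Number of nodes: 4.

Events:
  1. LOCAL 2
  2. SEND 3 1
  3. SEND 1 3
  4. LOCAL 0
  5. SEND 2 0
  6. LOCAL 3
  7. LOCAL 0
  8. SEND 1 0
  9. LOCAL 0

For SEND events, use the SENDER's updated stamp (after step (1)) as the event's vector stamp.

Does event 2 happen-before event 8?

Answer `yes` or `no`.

Initial: VV[0]=[0, 0, 0, 0]
Initial: VV[1]=[0, 0, 0, 0]
Initial: VV[2]=[0, 0, 0, 0]
Initial: VV[3]=[0, 0, 0, 0]
Event 1: LOCAL 2: VV[2][2]++ -> VV[2]=[0, 0, 1, 0]
Event 2: SEND 3->1: VV[3][3]++ -> VV[3]=[0, 0, 0, 1], msg_vec=[0, 0, 0, 1]; VV[1]=max(VV[1],msg_vec) then VV[1][1]++ -> VV[1]=[0, 1, 0, 1]
Event 3: SEND 1->3: VV[1][1]++ -> VV[1]=[0, 2, 0, 1], msg_vec=[0, 2, 0, 1]; VV[3]=max(VV[3],msg_vec) then VV[3][3]++ -> VV[3]=[0, 2, 0, 2]
Event 4: LOCAL 0: VV[0][0]++ -> VV[0]=[1, 0, 0, 0]
Event 5: SEND 2->0: VV[2][2]++ -> VV[2]=[0, 0, 2, 0], msg_vec=[0, 0, 2, 0]; VV[0]=max(VV[0],msg_vec) then VV[0][0]++ -> VV[0]=[2, 0, 2, 0]
Event 6: LOCAL 3: VV[3][3]++ -> VV[3]=[0, 2, 0, 3]
Event 7: LOCAL 0: VV[0][0]++ -> VV[0]=[3, 0, 2, 0]
Event 8: SEND 1->0: VV[1][1]++ -> VV[1]=[0, 3, 0, 1], msg_vec=[0, 3, 0, 1]; VV[0]=max(VV[0],msg_vec) then VV[0][0]++ -> VV[0]=[4, 3, 2, 1]
Event 9: LOCAL 0: VV[0][0]++ -> VV[0]=[5, 3, 2, 1]
Event 2 stamp: [0, 0, 0, 1]
Event 8 stamp: [0, 3, 0, 1]
[0, 0, 0, 1] <= [0, 3, 0, 1]? True. Equal? False. Happens-before: True

Answer: yes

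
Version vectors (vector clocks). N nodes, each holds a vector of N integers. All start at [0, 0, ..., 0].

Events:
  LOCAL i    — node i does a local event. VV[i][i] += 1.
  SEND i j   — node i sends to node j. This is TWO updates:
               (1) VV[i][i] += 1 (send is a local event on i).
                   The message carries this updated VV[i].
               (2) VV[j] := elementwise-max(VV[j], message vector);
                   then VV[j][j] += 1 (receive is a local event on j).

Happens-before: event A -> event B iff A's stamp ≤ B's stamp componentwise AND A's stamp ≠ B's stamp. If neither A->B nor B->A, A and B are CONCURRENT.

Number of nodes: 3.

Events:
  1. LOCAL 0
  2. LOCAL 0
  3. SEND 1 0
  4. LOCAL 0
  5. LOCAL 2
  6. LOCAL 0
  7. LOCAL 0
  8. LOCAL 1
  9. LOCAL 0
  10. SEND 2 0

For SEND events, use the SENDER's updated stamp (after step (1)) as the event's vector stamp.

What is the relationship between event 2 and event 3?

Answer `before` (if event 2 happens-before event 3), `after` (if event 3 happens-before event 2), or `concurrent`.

Initial: VV[0]=[0, 0, 0]
Initial: VV[1]=[0, 0, 0]
Initial: VV[2]=[0, 0, 0]
Event 1: LOCAL 0: VV[0][0]++ -> VV[0]=[1, 0, 0]
Event 2: LOCAL 0: VV[0][0]++ -> VV[0]=[2, 0, 0]
Event 3: SEND 1->0: VV[1][1]++ -> VV[1]=[0, 1, 0], msg_vec=[0, 1, 0]; VV[0]=max(VV[0],msg_vec) then VV[0][0]++ -> VV[0]=[3, 1, 0]
Event 4: LOCAL 0: VV[0][0]++ -> VV[0]=[4, 1, 0]
Event 5: LOCAL 2: VV[2][2]++ -> VV[2]=[0, 0, 1]
Event 6: LOCAL 0: VV[0][0]++ -> VV[0]=[5, 1, 0]
Event 7: LOCAL 0: VV[0][0]++ -> VV[0]=[6, 1, 0]
Event 8: LOCAL 1: VV[1][1]++ -> VV[1]=[0, 2, 0]
Event 9: LOCAL 0: VV[0][0]++ -> VV[0]=[7, 1, 0]
Event 10: SEND 2->0: VV[2][2]++ -> VV[2]=[0, 0, 2], msg_vec=[0, 0, 2]; VV[0]=max(VV[0],msg_vec) then VV[0][0]++ -> VV[0]=[8, 1, 2]
Event 2 stamp: [2, 0, 0]
Event 3 stamp: [0, 1, 0]
[2, 0, 0] <= [0, 1, 0]? False
[0, 1, 0] <= [2, 0, 0]? False
Relation: concurrent

Answer: concurrent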